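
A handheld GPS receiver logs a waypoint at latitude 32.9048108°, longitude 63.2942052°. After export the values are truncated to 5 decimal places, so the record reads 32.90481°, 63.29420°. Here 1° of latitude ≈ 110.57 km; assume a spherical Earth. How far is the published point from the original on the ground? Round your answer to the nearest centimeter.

The latitude changed by +0.0000008° and the longitude by +0.0000052°.
North–south shift: 0.0000008 × 110570 = 0.088456 m.
East–west at this latitude: 0.0000052° × 110570 × cos 32.9048° ≈ 0.0000052 × 92831.7 = 0.482725 m.
Hypotenuse of the two orthogonal shifts: √(0.088456² + 0.482725²) = 0.490763 m.
That is 0.490763 m = 49.076 cm.

49 centimeters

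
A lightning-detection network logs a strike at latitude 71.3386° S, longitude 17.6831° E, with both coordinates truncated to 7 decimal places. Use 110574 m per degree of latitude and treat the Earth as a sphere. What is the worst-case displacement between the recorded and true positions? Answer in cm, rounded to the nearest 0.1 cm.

Truncating at 7 decimal places can drop up to a full unit in the last place, so each coordinate may be off by as much as 1e-07°.
North–south component: 1e-07° × 110574 = 0.0110574 m.
Longitude error → 1e-07 × 110574 × cos 71.3386° = 1e-07 × 110574 × 0.3200 ≈ 0.00353809 m.
Combining orthogonally: (0.0110574² + 0.00353809²)^½ ≈ 0.0116097 m.
That is 0.0116097 m = 1.161 cm.

1.2 cm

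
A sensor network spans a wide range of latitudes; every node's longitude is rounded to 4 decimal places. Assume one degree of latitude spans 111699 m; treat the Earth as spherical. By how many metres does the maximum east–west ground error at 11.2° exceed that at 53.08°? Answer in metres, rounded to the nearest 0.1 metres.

2.1 metres

Rounding to 4 decimal places leaves the longitude within ±5e-05° of the true value.
At 11.2°: 5e-05° × 111699 × cos 11.2° = 5e-05 × 111699 × 0.9810 ≈ 5.4786 m.
At 53.08°: 5e-05° × 111699 × cos 53.08° = 5e-05 × 111699 × 0.6007 ≈ 3.3549 m.
Difference: 5.4786 − 3.3549 = 2.1237 m.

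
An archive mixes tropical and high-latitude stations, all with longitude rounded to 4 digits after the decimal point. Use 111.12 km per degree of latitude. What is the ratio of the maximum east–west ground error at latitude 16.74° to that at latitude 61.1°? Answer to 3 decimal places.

Rounding to 4 decimal places leaves the longitude within ±5e-05° of the true value.
At 16.74°: 5e-05° × 111120 × cos 16.74° = 5e-05 × 111120 × 0.9576 ≈ 5.3205 m.
Error at 61.1° = 5e-05° × 111120 × cos 61.1° ≈ 5.556 × 0.4833 = 2.6851 m.
Ratio: 5.3205 / 2.6851 = cos 16.74° / cos 61.1° ≈ 1.9815.

1.981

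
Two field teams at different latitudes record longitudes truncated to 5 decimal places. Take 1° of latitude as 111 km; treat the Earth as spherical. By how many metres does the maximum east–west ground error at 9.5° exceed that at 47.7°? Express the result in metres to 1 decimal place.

0.3 metres

Truncating at 5 decimal places can drop up to a full unit in the last place, so the longitude may be off by as much as 1e-05°.
Error at 9.5° = 1e-05° × 111000 × cos 9.5° ≈ 1.11 × 0.9863 = 1.0948 m.
At 47.7°: 1e-05° × 111000 × cos 47.7° = 1e-05 × 111000 × 0.6730 ≈ 0.74704 m.
So the lower-latitude error exceeds the higher by 1.0948 − 0.74704 = 0.34773 m.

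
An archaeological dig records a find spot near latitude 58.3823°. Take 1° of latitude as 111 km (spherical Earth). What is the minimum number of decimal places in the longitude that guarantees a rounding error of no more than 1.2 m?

5

At 58.3823° one degree of longitude covers 111000 × cos 58.3823° ≈ 111000 × 0.5242 ≈ 58191.6 m.
Rounding to N decimal places gives at most 0.5 × 10⁻ᴺ degrees of error, i.e. 0.5 × 10⁻ᴺ × 58191.6 m.
Need 0.5 × 58191.6 × 10⁻ᴺ ≤ 1.2 → 10⁻ᴺ ≤ 4.124e-05, so N ≥ 4.38.
So 5 decimal places suffice (0.291 m); 4 would allow up to 2.91 m.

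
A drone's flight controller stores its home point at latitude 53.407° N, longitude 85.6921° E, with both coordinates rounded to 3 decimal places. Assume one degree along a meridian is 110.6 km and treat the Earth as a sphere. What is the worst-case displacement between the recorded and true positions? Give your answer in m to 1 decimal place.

Rounding to 3 decimal places leaves each coordinate within ±0.0005° of the true value.
Latitude error → 0.0005 × 110600 = 55.3 m along the meridian.
Longitude error → 0.0005 × 110600 × cos 53.407° = 0.0005 × 110600 × 0.5961 ≈ 32.9658 m.
Worst case both components are at the extreme and orthogonal: √(55.3² + 32.9658²) ≈ 64.3804 m.

64.4 m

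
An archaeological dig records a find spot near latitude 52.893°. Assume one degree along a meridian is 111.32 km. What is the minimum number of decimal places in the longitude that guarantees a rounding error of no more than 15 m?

At 52.893° one degree of longitude covers 111320 × cos 52.893° ≈ 111320 × 0.6033 ≈ 67160 m.
N decimal places → at most half a unit in the last place, 0.5 × 10⁻ᴺ° = 67160/2 × 10⁻ᴺ m.
Need 0.5 × 67160 × 10⁻ᴺ ≤ 15 → 10⁻ᴺ ≤ 4.467e-04, so N ≥ 3.35.
N = 3 would give 33.6 m (too coarse); N = 4 gives 3.36 m ≤ 15 m.

4 decimal places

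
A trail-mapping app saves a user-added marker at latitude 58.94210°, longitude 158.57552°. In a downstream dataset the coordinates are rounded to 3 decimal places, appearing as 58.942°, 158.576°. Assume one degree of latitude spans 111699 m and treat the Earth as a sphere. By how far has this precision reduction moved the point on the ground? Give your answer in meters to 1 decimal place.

29.8 meters

Δlat = 58.94210 − 58.942 = +0.00010°; Δlon = 158.57552 − 158.576 = -0.00048°.
N–S: 0.00010° × 111699 m/° = 11.1699 m.
East–west at this latitude: -0.00048° × 111699 × cos 58.942° ≈ -0.00048 × 57626.1 = -27.6605 m.
Hypotenuse of the two orthogonal shifts: √(11.1699² + 27.6605²) = 29.8307 m.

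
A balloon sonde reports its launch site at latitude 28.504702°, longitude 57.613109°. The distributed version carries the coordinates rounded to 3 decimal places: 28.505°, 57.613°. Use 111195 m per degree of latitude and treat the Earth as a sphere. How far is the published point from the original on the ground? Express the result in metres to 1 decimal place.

Δlat = 28.504702 − 28.505 = -0.000298°; Δlon = 57.613109 − 57.613 = +0.000109°.
N–S: -0.000298° × 111195 m/° = -33.1361 m.
East–west at this latitude: 0.000109° × 111195 × cos 28.505° ≈ 0.000109 × 97715.4 = 10.651 m.
Distance: √(33.1361² + 10.651²) ≈ 34.8058 m.

34.8 metres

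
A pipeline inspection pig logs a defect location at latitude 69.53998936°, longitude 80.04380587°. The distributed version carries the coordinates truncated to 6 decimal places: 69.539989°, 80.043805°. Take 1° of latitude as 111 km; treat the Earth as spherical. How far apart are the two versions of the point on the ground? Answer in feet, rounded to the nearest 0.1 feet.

Δlat = 69.53998936 − 69.539989 = +0.00000036°; Δlon = 80.04380587 − 80.043805 = +0.00000087°.
N–S: 0.00000036° × 111000 m/° = 0.03996 m.
E–W at 69.54°: 0.00000087° × 111000 × cos 69.54° = 0.00000087 × 111000 × 0.3496 ≈ 0.0337564 m.
Hypotenuse of the two orthogonal shifts: √(0.03996² + 0.0337564²) = 0.0523096 m.
In feet: 0.0523096 m ÷ 0.3048 ≈ 0.17162 ft.

0.2 feet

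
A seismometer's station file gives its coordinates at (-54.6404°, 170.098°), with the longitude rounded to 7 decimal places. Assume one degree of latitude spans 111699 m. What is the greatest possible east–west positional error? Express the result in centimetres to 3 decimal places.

Rounding to 7 decimal places leaves the longitude within ±5e-08° of the true value.
At latitude 54.6404° a degree of longitude spans 111699 m × cos 54.6404° = 111699 × 0.5787 ≈ 64640.9 m.
East–west error: 5e-08° × 64640.9 m/° ≈ 0.00323205 m.
That is 0.00323205 m = 0.3232 cm.

0.323 centimetres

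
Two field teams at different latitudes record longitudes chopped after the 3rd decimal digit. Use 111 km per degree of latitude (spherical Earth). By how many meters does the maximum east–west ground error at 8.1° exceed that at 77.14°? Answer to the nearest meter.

85 meters

Truncating at 3 decimal places can drop up to a full unit in the last place, so the longitude may be off by as much as 0.001°.
Error at 8.1° = 0.001° × 111000 × cos 8.1° ≈ 111 × 0.9900 = 109.89 m.
Error at 77.14° = 0.001° × 111000 × cos 77.14° ≈ 111 × 0.2226 = 24.705 m.
So the lower-latitude error exceeds the higher by 109.89 − 24.705 = 85.187 m.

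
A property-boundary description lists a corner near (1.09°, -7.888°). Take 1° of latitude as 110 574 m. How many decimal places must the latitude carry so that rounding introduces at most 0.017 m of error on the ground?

One degree of latitude covers 110574 m.
N decimal places → at most half a unit in the last place, 0.5 × 10⁻ᴺ° = 110574/2 × 10⁻ᴺ m.
Setting 55287 × 10⁻ᴺ ≤ 0.017 gives 10ᴺ ≥ 3.252e+06, i.e. N ≥ 6.51.
N = 6 would give 0.0553 m (too coarse); N = 7 gives 0.00553 m ≤ 0.017 m.

7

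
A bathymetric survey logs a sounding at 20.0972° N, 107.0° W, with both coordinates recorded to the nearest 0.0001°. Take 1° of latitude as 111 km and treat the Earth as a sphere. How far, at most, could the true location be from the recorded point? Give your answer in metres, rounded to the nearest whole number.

8 metres

Rounding to 4 decimal places leaves each coordinate within ±5e-05° of the true value.
Latitude error → 5e-05 × 111000 = 5.55 m along the meridian.
Longitude error → 5e-05 × 111000 × cos 20.0972° = 5e-05 × 111000 × 0.9391 ≈ 5.21207 m.
The two errors are perpendicular, so the maximum displacement is √(5.55² + 5.21207²) ≈ 7.61368 m.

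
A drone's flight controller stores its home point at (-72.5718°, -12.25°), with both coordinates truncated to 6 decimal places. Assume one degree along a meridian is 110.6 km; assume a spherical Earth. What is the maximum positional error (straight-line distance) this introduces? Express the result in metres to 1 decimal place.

Truncating at 6 decimal places can drop up to a full unit in the last place, so each coordinate may be off by as much as 1e-06°.
North–south component: 1e-06° × 110600 = 0.1106 m.
East–west component at 72.5718°: 1e-06° × 110600 × cos 72.5718° ≈ 1e-06 × 33125.9 ≈ 0.0331259 m.
The two errors are perpendicular, so the maximum displacement is √(0.1106² + 0.0331259²) ≈ 0.115454 m.

0.1 metres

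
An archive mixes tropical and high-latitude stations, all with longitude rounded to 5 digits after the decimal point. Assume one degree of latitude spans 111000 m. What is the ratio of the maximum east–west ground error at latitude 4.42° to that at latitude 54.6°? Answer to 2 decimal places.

1.72

Rounding to 5 decimal places leaves the longitude within ±5e-06° of the true value.
Error at 4.42° = 5e-06° × 111000 × cos 4.42° ≈ 0.555 × 0.9970 = 0.55335 m.
At 54.6°: 5e-06° × 111000 × cos 54.6° = 5e-06 × 111000 × 0.5793 ≈ 0.3215 m.
Ratio: 0.55335 / 0.3215 = cos 4.42° / cos 54.6° ≈ 1.7211.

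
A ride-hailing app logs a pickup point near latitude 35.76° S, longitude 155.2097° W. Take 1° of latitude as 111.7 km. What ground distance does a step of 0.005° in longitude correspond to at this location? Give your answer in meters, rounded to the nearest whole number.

453 meters

At 35.76° a degree of longitude is 111700 × cos 35.76° ≈ 90641.4 m, so 0.005° corresponds to 453.207 m.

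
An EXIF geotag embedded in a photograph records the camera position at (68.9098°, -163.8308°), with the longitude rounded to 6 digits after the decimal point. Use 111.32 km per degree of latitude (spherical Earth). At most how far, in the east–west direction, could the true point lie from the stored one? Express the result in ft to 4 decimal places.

0.0657 ft

Rounding to 6 decimal places leaves the longitude within ±5e-07° of the true value.
Parallels shrink by cos φ, so at 68.9098° a degree of longitude is 111320 × 0.3598 ≈ 40057.1 m.
Maximum E–W displacement: 5e-07 × 40057.1 = 0.0200285 m.
Converting: 0.0200285 m × 3.2808 ft/m ≈ 0.06571 ft.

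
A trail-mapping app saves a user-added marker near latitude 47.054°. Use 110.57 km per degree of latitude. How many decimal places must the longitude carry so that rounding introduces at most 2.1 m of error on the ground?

5 decimal places

At 47.054° one degree of longitude covers 110570 × cos 47.054° ≈ 110570 × 0.6813 ≈ 75332.3 m.
Rounding to N decimal places gives at most 0.5 × 10⁻ᴺ degrees of error, i.e. 0.5 × 10⁻ᴺ × 75332.3 m.
Setting 37666.2 × 10⁻ᴺ ≤ 2.1 gives 10ᴺ ≥ 1.794e+04, i.e. N ≥ 4.25.
N = 4 would give 3.77 m (too coarse); N = 5 gives 0.377 m ≤ 2.1 m.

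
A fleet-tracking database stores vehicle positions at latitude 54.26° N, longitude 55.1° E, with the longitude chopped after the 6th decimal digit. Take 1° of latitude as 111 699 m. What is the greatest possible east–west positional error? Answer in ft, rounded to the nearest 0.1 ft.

Truncating at 6 decimal places can drop up to a full unit in the last place, so the longitude may be off by as much as 1e-06°.
One degree of longitude at 54.26° is 111699 × cos 54.26° ≈ 111699 × 0.5841 = 65244.3 m.
Maximum E–W displacement: 1e-06 × 65244.3 = 0.0652443 m.
In feet: 0.0652443 m ÷ 0.3048 ≈ 0.21406 ft.

0.2 ft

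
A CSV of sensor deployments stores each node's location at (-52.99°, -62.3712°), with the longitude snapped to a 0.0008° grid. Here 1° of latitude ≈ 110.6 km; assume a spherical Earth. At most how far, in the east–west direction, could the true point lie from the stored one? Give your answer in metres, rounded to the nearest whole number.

With a 0.0008° grid the true value lies within half a step, ±0.0008°/2 = ±0.0004°, of the stored one.
One degree of longitude at 52.99° is 110600 × cos 52.99° ≈ 110600 × 0.6020 = 66576.2 m.
So at most 0.0004° × 66576.2 ≈ 26.6305 m east–west.

27 metres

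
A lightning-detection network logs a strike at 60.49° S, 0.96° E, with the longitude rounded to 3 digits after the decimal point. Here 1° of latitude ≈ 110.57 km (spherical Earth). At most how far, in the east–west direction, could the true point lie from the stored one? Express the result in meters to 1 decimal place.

27.2 meters

Rounding to 3 decimal places leaves the longitude within ±0.0005° of the true value.
At latitude 60.49° a degree of longitude spans 110570 m × cos 60.49° = 110570 × 0.4926 ≈ 54464.1 m.
So at most 0.0005° × 54464.1 ≈ 27.232 m east–west.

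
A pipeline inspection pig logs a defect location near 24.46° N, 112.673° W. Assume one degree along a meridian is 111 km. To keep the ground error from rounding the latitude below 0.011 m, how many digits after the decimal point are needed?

One degree of latitude covers 111000 m.
With N decimal places the half-ulp bound is 0.5·10⁻ᴺ°, or 0.5·10⁻ᴺ × 111000 m on the ground.
Need 0.5 × 111000 × 10⁻ᴺ ≤ 0.011 → 10⁻ᴺ ≤ 1.982e-07, so N ≥ 6.70.
So 7 decimal places suffice (0.00555 m); 6 would allow up to 0.0555 m.

7 decimal places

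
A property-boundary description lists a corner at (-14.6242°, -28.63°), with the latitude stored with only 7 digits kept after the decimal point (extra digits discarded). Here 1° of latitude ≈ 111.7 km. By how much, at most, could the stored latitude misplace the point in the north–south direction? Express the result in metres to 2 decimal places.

0.01 metres

Truncating at 7 decimal places can drop up to a full unit in the last place, so the latitude may be off by as much as 1e-07°.
Along the meridian that is 1e-07° × 111700 m/° = 0.01117 m.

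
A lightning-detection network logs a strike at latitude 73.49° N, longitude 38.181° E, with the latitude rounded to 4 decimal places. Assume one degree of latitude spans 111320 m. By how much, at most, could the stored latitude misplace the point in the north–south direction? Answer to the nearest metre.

6 metres

Rounding to 4 decimal places leaves the latitude within ±5e-05° of the true value.
North–south distance: 5e-05° × 111320 m/° = 5.566 m.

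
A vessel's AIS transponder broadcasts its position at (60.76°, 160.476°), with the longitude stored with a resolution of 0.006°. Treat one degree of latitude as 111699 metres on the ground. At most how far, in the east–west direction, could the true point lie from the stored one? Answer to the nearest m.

With a 0.006° grid the true value lies within half a step, ±0.006°/2 = ±0.003°, of the stored one.
One degree of longitude at 60.76° is 111699 × cos 60.76° ≈ 111699 × 0.4885 = 54561.5 m.
East–west error: 0.003° × 54561.5 m/° ≈ 163.684 m.

164 m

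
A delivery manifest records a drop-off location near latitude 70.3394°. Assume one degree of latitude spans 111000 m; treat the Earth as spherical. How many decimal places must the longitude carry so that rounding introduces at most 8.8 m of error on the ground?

At 70.3394° one degree of longitude covers 111000 × cos 70.3394° ≈ 111000 × 0.3364 ≈ 37345.7 m.
N decimal places → at most half a unit in the last place, 0.5 × 10⁻ᴺ° = 37345.7/2 × 10⁻ᴺ m.
Need 0.5 × 37345.7 × 10⁻ᴺ ≤ 8.8 → 10⁻ᴺ ≤ 4.713e-04, so N ≥ 3.33.
N = 3 would give 18.7 m (too coarse); N = 4 gives 1.87 m ≤ 8.8 m.

4 decimal places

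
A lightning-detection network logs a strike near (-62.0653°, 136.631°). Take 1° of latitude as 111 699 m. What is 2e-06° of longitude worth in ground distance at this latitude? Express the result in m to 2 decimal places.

0.10 m

2e-06° of longitude at 62.0653° is 2e-06 × 111699 × cos 62.0653° ≈ 2e-06 × 52327.1 = 0.104654 m.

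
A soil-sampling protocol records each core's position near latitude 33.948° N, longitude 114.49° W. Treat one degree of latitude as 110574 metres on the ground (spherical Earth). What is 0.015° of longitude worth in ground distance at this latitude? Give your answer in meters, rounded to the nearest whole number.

At 33.948° a degree of longitude is 110574 × cos 33.948° ≈ 91726.1 m, so 0.015° corresponds to 1375.89 m.

1376 meters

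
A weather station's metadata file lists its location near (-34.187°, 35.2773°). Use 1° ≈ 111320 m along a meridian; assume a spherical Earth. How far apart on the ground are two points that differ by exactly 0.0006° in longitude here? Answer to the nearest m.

0.0006° of longitude at 34.187° is 0.0006 × 111320 × cos 34.187° ≈ 0.0006 × 92084.8 = 55.2509 m.

55 m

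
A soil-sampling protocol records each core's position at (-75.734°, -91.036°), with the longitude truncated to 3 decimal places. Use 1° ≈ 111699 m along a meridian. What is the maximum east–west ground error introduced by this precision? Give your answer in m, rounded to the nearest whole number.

Truncating at 3 decimal places can drop up to a full unit in the last place, so the longitude may be off by as much as 0.001°.
At latitude 75.734° a degree of longitude spans 111699 m × cos 75.734° = 111699 × 0.2464 ≈ 27525.3 m.
Maximum E–W displacement: 0.001 × 27525.3 = 27.5253 m.

28 m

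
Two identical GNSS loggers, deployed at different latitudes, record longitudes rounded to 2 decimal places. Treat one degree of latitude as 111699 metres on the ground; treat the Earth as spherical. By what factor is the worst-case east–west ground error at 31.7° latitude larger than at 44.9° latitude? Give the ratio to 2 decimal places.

Rounding to 2 decimal places leaves the longitude within ±0.005° of the true value.
Error at 31.7° = 0.005° × 111699 × cos 31.7° ≈ 558.5 × 0.8508 = 475.17 m.
Error at 44.9° = 0.005° × 111699 × cos 44.9° ≈ 558.5 × 0.7083 = 395.6 m.
The ratio reduces to cos 31.7° / cos 44.9° = 0.8508/0.7083 ≈ 1.2011.

1.20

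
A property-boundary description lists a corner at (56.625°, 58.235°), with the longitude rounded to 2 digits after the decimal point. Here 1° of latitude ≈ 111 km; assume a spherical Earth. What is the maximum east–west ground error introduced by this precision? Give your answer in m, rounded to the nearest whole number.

305 m

Rounding to 2 decimal places leaves the longitude within ±0.005° of the true value.
One degree of longitude at 56.625° is 111000 × cos 56.625° ≈ 111000 × 0.5501 = 61062.9 m.
East–west error: 0.005° × 61062.9 m/° ≈ 305.315 m.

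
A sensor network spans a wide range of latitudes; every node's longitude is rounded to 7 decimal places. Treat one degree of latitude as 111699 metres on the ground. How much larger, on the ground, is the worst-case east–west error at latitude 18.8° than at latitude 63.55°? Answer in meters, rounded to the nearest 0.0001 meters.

0.0028 meters

Rounding to 7 decimal places leaves the longitude within ±5e-08° of the true value.
At 18.8°: 5e-08° × 111699 × cos 18.8° = 5e-08 × 111699 × 0.9466 ≈ 0.005287 m.
At 63.55°: 5e-08° × 111699 × cos 63.55° = 5e-08 × 111699 × 0.4454 ≈ 0.0024876 m.
So the lower-latitude error exceeds the higher by 0.005287 − 0.0024876 = 0.0027994 m.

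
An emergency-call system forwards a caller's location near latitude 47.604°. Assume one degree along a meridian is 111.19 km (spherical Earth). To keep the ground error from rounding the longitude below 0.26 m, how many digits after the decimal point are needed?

At 47.604° one degree of longitude covers 111190 × cos 47.604° ≈ 111190 × 0.6743 ≈ 74970 m.
N decimal places → at most half a unit in the last place, 0.5 × 10⁻ᴺ° = 74970/2 × 10⁻ᴺ m.
Setting 37485 × 10⁻ᴺ ≤ 0.26 gives 10ᴺ ≥ 1.442e+05, i.e. N ≥ 5.16.
So 6 decimal places suffice (0.0375 m); 5 would allow up to 0.375 m.

6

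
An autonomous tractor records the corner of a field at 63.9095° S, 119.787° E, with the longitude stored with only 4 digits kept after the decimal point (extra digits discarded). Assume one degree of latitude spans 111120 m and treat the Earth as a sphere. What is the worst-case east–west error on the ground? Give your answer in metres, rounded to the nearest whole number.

Truncating at 4 decimal places can drop up to a full unit in the last place, so the longitude may be off by as much as 0.0001°.
One degree of longitude at 63.9095° is 111120 × cos 63.9095° ≈ 111120 × 0.4398 = 48869.5 m.
Maximum E–W displacement: 0.0001 × 48869.5 = 4.88695 m.

5 metres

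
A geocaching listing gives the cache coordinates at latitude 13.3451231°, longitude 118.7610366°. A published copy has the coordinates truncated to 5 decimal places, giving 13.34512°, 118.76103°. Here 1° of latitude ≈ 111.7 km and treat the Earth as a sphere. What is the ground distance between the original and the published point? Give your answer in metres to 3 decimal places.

0.797 metres

Δlat = 13.3451231 − 13.34512 = +0.0000031°; Δlon = 118.7610366 − 118.76103 = +0.0000066°.
North–south shift: 0.0000031 × 111700 = 0.34627 m.
E–W at 13.3451°: 0.0000066° × 111700 × cos 13.3451° = 0.0000066 × 111700 × 0.9730 ≈ 0.717313 m.
Distance: √(0.34627² + 0.717313²) ≈ 0.796518 m.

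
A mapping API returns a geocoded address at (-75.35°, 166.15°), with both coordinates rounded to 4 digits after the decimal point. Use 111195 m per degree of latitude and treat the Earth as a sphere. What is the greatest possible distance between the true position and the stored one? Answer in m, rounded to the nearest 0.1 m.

5.7 m

Rounding to 4 decimal places leaves each coordinate within ±5e-05° of the true value.
North–south component: 5e-05° × 111195 = 5.55975 m.
East–west component at 75.35°: 5e-05° × 111195 × cos 75.35° ≈ 5e-05 × 28122.7 ≈ 1.40614 m.
Worst case both components are at the extreme and orthogonal: √(5.55975² + 1.40614²) ≈ 5.73481 m.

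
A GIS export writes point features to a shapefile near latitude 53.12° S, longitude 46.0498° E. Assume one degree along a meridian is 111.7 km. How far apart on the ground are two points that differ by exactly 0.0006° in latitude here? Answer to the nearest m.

0.0006° × 111700 m/° = 67.02 m.

67 m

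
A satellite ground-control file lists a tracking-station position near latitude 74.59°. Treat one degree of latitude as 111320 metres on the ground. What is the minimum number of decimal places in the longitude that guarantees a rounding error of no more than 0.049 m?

6 decimal places

At 74.59° one degree of longitude covers 111320 × cos 74.59° ≈ 111320 × 0.2657 ≈ 29580.4 m.
With N decimal places the half-ulp bound is 0.5·10⁻ᴺ°, or 0.5·10⁻ᴺ × 29580.4 m on the ground.
Need 0.5 × 29580.4 × 10⁻ᴺ ≤ 0.049 → 10⁻ᴺ ≤ 3.313e-06, so N ≥ 5.48.
N = 5 would give 0.148 m (too coarse); N = 6 gives 0.0148 m ≤ 0.049 m.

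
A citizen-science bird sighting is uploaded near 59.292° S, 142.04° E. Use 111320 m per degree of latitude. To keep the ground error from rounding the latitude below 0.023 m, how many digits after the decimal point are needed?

7

One degree of latitude covers 111320 m.
With N decimal places the half-ulp bound is 0.5·10⁻ᴺ°, or 0.5·10⁻ᴺ × 111320 m on the ground.
Need 0.5 × 111320 × 10⁻ᴺ ≤ 0.023 → 10⁻ᴺ ≤ 4.132e-07, so N ≥ 6.38.
So 7 decimal places suffice (0.00557 m); 6 would allow up to 0.0557 m.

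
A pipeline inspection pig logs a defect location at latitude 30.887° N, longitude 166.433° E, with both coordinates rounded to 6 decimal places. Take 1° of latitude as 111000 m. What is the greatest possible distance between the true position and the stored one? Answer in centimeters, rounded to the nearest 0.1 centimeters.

Rounding to 6 decimal places leaves each coordinate within ±5e-07° of the true value.
Latitude error → 5e-07 × 111000 = 0.0555 m along the meridian.
Longitude error → 5e-07 × 111000 × cos 30.887° = 5e-07 × 111000 × 0.8582 ≈ 0.0476291 m.
The two errors are perpendicular, so the maximum displacement is √(0.0555² + 0.0476291²) ≈ 0.0731353 m.
That is 0.0731353 m = 7.3135 cm.

7.3 centimeters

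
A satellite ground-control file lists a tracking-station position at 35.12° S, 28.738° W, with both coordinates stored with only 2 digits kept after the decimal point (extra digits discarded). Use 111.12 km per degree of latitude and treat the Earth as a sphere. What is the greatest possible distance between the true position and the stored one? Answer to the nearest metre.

Truncating at 2 decimal places can drop up to a full unit in the last place, so each coordinate may be off by as much as 0.01°.
North–south component: 0.01° × 111120 = 1111.2 m.
Longitude error → 0.01 × 111120 × cos 35.12° = 0.01 × 111120 × 0.8179 ≈ 908.905 m.
Worst case both components are at the extreme and orthogonal: √(1111.2² + 908.905²) ≈ 1435.57 m.

1436 metres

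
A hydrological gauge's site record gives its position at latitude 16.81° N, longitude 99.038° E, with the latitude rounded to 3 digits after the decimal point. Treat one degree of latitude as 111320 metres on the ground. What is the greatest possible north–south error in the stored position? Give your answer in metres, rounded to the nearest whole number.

56 metres

Rounding to 3 decimal places leaves the latitude within ±0.0005° of the true value.
Along the meridian that is 0.0005° × 111320 m/° = 55.66 m.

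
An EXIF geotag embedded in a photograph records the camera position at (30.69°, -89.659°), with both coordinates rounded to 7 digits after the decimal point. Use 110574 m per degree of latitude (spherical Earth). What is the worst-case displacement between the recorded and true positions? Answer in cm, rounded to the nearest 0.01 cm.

Rounding to 7 decimal places leaves each coordinate within ±5e-08° of the true value.
N–S: 5e-08° × 110574 m/° = 0.0055287 m.
Longitude error → 5e-08 × 110574 × cos 30.69° = 5e-08 × 110574 × 0.8599 ≈ 0.00475436 m.
Worst case both components are at the extreme and orthogonal: √(0.0055287² + 0.00475436²) ≈ 0.00729181 m.
That is 0.00729181 m = 0.72918 cm.

0.73 cm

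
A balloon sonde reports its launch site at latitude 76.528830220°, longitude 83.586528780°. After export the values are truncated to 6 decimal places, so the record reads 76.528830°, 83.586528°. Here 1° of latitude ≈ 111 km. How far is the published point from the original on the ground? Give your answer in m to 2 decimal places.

The latitude changed by +0.000000220° and the longitude by +0.000000780°.
N–S: 0.000000220° × 111000 m/° = 0.02442 m.
E–W at 76.5288°: 0.000000780° × 111000 × cos 76.5288° = 0.000000780 × 111000 × 0.2330 ≈ 0.0201693 m.
Distance: √(0.02442² + 0.0201693²) ≈ 0.0316724 m.

0.03 m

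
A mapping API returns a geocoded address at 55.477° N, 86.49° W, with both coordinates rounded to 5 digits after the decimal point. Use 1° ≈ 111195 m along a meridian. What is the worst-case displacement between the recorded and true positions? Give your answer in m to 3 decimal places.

Rounding to 5 decimal places leaves each coordinate within ±5e-06° of the true value.
Latitude error → 5e-06 × 111195 = 0.555975 m along the meridian.
E–W at 55.477°: 5e-06° × 111195 × cos 55.477° = 5e-06 × 111195 × 0.5667 ≈ 0.315092 m.
Combining orthogonally: (0.555975² + 0.315092²)^½ ≈ 0.639055 m.

0.639 m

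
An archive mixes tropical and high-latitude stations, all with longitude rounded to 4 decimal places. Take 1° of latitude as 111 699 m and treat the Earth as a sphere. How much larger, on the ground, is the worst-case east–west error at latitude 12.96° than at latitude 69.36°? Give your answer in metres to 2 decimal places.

3.47 metres

Rounding to 4 decimal places leaves the longitude within ±5e-05° of the true value.
At 12.96°: 5e-05° × 111699 × cos 12.96° = 5e-05 × 111699 × 0.9745 ≈ 5.4427 m.
At 69.36°: 5e-05° × 111699 × cos 69.36° = 5e-05 × 111699 × 0.3525 ≈ 1.9687 m.
Difference: 5.4427 − 1.9687 = 3.474 m.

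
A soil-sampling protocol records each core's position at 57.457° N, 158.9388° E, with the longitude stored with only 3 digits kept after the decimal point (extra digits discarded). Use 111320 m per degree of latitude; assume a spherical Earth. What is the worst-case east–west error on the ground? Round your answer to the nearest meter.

Truncating at 3 decimal places can drop up to a full unit in the last place, so the longitude may be off by as much as 0.001°.
One degree of longitude at 57.457° is 111320 × cos 57.457° ≈ 111320 × 0.5379 = 59882.6 m.
So at most 0.001° × 59882.6 ≈ 59.8826 m east–west.

60 meters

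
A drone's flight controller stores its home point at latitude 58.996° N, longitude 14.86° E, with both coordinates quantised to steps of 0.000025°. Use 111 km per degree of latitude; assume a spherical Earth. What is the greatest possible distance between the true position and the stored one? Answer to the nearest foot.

With a 0.000025° grid the true value lies within half a step, ±0.000025°/2 = ±1.25e-05°, of the stored one.
Latitude error → 1.25e-05 × 111000 = 1.3875 m along the meridian.
Longitude error → 1.25e-05 × 111000 × cos 58.996° = 1.25e-05 × 111000 × 0.5151 ≈ 0.714698 m.
Worst case both components are at the extreme and orthogonal: √(1.3875² + 0.714698²) ≈ 1.56075 m.
Converting: 1.56075 m × 3.2808 ft/m ≈ 5.1206 ft.

5 feet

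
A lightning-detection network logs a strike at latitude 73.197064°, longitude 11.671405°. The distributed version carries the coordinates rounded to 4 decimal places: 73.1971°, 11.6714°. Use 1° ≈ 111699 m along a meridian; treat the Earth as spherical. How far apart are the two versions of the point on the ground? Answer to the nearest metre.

Δlat = 73.197064 − 73.1971 = -0.000036°; Δlon = 11.671405 − 11.6714 = +0.000005°.
N–S: -0.000036° × 111699 m/° = -4.02116 m.
E–W at 73.1971°: 0.000005° × 111699 × cos 73.1971° = 0.000005 × 111699 × 0.2891 ≈ 0.16145 m.
Distance: √(4.02116² + 0.16145²) ≈ 4.0244 m.

4 metres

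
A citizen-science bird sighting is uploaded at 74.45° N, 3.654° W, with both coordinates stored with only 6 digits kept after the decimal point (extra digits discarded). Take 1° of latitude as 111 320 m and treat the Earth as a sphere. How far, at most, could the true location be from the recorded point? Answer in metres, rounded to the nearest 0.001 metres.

Truncating at 6 decimal places can drop up to a full unit in the last place, so each coordinate may be off by as much as 1e-06°.
Latitude error → 1e-06 × 111320 = 0.11132 m along the meridian.
Longitude error → 1e-06 × 111320 × cos 74.45° = 1e-06 × 111320 × 0.2681 ≈ 0.0298426 m.
The two errors are perpendicular, so the maximum displacement is √(0.11132² + 0.0298426²) ≈ 0.115251 m.

0.115 metres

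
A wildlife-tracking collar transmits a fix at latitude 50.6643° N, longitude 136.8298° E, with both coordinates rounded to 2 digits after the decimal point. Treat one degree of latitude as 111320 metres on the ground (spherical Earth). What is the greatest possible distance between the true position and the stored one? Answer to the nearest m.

659 m

Rounding to 2 decimal places leaves each coordinate within ±0.005° of the true value.
North–south component: 0.005° × 111320 = 556.6 m.
E–W at 50.6643°: 0.005° × 111320 × cos 50.6643° = 0.005 × 111320 × 0.6339 ≈ 352.808 m.
The two errors are perpendicular, so the maximum displacement is √(556.6² + 352.808²) ≈ 658.997 m.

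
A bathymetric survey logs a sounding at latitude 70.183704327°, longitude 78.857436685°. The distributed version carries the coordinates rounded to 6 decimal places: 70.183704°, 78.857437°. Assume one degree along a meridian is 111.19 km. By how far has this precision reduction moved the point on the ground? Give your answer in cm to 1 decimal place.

Δlat = 70.183704327 − 70.183704 = +0.000000327°; Δlon = 78.857436685 − 78.857437 = -0.000000315°.
N–S: 0.000000327° × 111190 m/° = 0.0363591 m.
East–west at this latitude: -0.000000315° × 111190 × cos 70.1837° ≈ -0.000000315 × 37694 = -0.0118736 m.
Combined displacement = (0.0363591² + 0.0118736²)^½ ≈ 0.0382488 m.
That is 0.0382488 m = 3.8249 cm.

3.8 cm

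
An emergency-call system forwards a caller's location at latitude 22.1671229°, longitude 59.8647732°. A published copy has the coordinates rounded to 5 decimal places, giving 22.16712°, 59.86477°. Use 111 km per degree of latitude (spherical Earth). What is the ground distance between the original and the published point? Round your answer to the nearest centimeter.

46 centimeters

The latitude changed by +0.0000029° and the longitude by +0.0000032°.
North–south shift: 0.0000029 × 111000 = 0.3219 m.
East–west at this latitude: 0.0000032° × 111000 × cos 22.1671° ≈ 0.0000032 × 102796 = 0.328946 m.
Distance: √(0.3219² + 0.328946²) ≈ 0.460245 m.
That is 0.460245 m = 46.024 cm.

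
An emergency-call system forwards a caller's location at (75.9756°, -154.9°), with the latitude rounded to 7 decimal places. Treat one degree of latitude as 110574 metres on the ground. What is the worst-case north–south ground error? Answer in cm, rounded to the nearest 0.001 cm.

Rounding to 7 decimal places leaves the latitude within ±5e-08° of the true value.
North–south distance: 5e-08° × 110574 m/° = 0.0055287 m.
That is 0.0055287 m = 0.55287 cm.

0.553 cm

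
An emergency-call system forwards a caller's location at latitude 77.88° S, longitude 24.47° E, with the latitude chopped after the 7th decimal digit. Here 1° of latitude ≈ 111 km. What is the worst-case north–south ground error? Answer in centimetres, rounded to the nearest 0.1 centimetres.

Truncating at 7 decimal places can drop up to a full unit in the last place, so the latitude may be off by as much as 1e-07°.
So the N–S error is at most 1e-07 × 111000 = 0.0111 m.
That is 0.0111 m = 1.11 cm.

1.1 centimetres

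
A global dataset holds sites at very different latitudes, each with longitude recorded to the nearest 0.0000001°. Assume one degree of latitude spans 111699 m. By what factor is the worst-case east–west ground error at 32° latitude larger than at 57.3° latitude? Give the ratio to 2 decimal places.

Rounding to 7 decimal places leaves the longitude within ±5e-08° of the true value.
At 32°: 5e-08° × 111699 × cos 32° = 5e-08 × 111699 × 0.8480 ≈ 0.0047363 m.
At 57.3°: 5e-08° × 111699 × cos 57.3° = 5e-08 × 111699 × 0.5402 ≈ 0.0030172 m.
The ratio reduces to cos 32° / cos 57.3° = 0.8480/0.5402 ≈ 1.5698.

1.57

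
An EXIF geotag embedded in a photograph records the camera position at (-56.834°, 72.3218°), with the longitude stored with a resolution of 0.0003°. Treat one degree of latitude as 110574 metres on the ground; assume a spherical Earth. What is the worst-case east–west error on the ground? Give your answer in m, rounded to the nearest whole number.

With a 0.0003° grid the true value lies within half a step, ±0.0003°/2 = ±0.00015°, of the stored one.
At latitude 56.834° a degree of longitude spans 110574 m × cos 56.834° = 110574 × 0.5471 ≈ 60491.3 m.
East–west error: 0.00015° × 60491.3 m/° ≈ 9.0737 m.

9 m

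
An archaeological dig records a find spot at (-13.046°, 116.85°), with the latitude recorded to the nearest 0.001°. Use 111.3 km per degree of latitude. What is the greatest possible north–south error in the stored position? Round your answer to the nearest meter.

56 meters

Rounding to 3 decimal places leaves the latitude within ±0.0005° of the true value.
Along the meridian that is 0.0005° × 111300 m/° = 55.65 m.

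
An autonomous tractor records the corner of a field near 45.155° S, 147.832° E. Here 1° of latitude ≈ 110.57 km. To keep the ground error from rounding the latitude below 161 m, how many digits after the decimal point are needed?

One degree of latitude covers 110570 m.
Rounding to N decimal places gives at most 0.5 × 10⁻ᴺ degrees of error, i.e. 0.5 × 10⁻ᴺ × 110570 m.
Need 0.5 × 110570 × 10⁻ᴺ ≤ 161 → 10⁻ᴺ ≤ 2.912e-03, so N ≥ 2.54.
So 3 decimal places suffice (55.3 m); 2 would allow up to 553 m.

3 decimal places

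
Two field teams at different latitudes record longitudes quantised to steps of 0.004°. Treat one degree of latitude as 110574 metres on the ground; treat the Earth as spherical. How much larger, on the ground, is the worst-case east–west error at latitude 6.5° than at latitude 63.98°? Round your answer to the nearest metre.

123 metres

With a 0.004° grid the true value lies within half a step, ±0.004°/2 = ±0.002°, of the stored one.
At 6.5°: 0.002° × 110574 × cos 6.5° = 0.002 × 110574 × 0.9936 ≈ 219.73 m.
At 63.98°: 0.002° × 110574 × cos 63.98° = 0.002 × 110574 × 0.4387 ≈ 97.014 m.
Difference: 219.73 − 97.014 = 122.71 m.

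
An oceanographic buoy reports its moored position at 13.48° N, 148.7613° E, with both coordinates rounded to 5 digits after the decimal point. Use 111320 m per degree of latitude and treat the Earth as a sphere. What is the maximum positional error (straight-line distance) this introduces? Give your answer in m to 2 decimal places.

0.78 m

Rounding to 5 decimal places leaves each coordinate within ±5e-06° of the true value.
Latitude error → 5e-06 × 111320 = 0.5566 m along the meridian.
Longitude error → 5e-06 × 111320 × cos 13.48° = 5e-06 × 111320 × 0.9725 ≈ 0.541266 m.
Combining orthogonally: (0.5566² + 0.541266²)^½ ≈ 0.776385 m.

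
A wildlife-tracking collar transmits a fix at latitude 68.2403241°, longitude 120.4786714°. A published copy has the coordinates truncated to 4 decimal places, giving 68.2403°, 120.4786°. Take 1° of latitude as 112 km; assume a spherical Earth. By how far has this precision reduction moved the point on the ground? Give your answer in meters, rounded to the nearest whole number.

The latitude changed by +0.0000241° and the longitude by +0.0000714°.
N–S: 0.0000241° × 112000 m/° = 2.6992 m.
East–west at this latitude: 0.0000714° × 112000 × cos 68.2403° ≈ 0.0000714 × 41520 = 2.96453 m.
Combined displacement = (2.6992² + 2.96453²)^½ ≈ 4.00925 m.

4 meters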